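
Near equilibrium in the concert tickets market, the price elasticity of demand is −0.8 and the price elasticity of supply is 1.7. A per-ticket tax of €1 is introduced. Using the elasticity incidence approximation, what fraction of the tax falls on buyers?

Buyers' share ≈ 0.68.

Incidence ratio: buyers' share ≈ εs / (εs + |εd|) = 1.7 / (1.7 + 0.8) = 0.68.
Supply is the more elastic side, so buyers bear the larger share.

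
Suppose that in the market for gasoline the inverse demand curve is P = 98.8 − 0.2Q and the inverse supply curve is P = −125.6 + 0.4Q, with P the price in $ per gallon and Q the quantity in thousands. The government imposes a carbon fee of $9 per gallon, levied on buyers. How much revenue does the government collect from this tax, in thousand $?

Tax revenue = $3231 thousand.

Inverting to Q(P) form: Qd = 494 − 5P; Qs = 2.5P + 314.
Without the tax, 494 − 5P = 2.5P + 314 gives 7.5P = 180, so P* = $24 and Q* = 374.
With the tax collected from buyers, demand (in seller-price terms) shifts: Qd = 494 − 5(P + 9).
New equilibrium: buyers pay $27, sellers receive $18, Q = 359. (Wedge: Pb − Ps = 9.)
Revenue = t · Q = 9 · 359 = $3231.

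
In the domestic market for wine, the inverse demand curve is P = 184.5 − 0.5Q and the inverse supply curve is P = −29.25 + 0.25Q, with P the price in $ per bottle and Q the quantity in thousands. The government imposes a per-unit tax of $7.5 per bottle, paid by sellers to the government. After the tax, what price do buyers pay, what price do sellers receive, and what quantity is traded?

Buyers pay $47; sellers receive $39.5; quantity = 275.

Rewrite in direct form: Qd = 369 − 2P and Qs = 4P + 117.
Without the tax, 369 − 2P = 4P + 117 gives 6P = 252, so P* = $42 and Q* = 285.
With the tax collected from sellers, supply shifts: Qs = 4(P − 7.5) + 117.
Solving gives Q = 275 with buyers paying $47 and sellers receiving $39.5 (the $7.5 wedge).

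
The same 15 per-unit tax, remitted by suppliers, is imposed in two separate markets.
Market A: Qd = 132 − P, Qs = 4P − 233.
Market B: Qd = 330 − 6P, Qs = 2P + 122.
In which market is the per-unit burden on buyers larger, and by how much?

Market A, by 8.25.

Market A: pre-tax P* = 73, Q* = 59; post-tax Q = 47; per-unit burden on buyers = 12.
Market B: pre-tax P* = 26, Q* = 174; post-tax Q = 151.5; per-unit burden on buyers = 3.75.
Difference: 12 vs 3.75 → market A is larger by 8.25.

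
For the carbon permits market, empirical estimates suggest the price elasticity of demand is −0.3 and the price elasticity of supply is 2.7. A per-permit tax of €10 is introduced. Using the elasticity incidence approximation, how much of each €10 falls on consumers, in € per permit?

Consumers bear ≈ €9 per permit.

Incidence ratio: consumers' share ≈ εs / (εs + |εd|) = 2.7 / (2.7 + 0.3) = 0.9.
So consumers bear ≈ 0.9 × €10 = €9; sellers bear €1.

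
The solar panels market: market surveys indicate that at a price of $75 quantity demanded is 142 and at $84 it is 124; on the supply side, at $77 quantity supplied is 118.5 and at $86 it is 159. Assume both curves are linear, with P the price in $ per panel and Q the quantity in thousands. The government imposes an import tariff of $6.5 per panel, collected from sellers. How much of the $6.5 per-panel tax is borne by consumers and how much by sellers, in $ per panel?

Demand slope: (124 − 142)/(84 − 75) = -2, so Qd = 292 − 2P.
Supply slope: (159 − 118.5)/(86 − 77) = 4.5, so Qs = 4.5P − 228.
Without the tax, 292 − 2P = 4.5P − 228 gives 6.5P = 520, so P* = $80 and Q* = 132.
With the tax collected from sellers, supply shifts: Qs = 4.5(P − 6.5) − 228.
New equilibrium: consumers pay $84.5, sellers receive $78, Q = 123. (Wedge: Pb − Ps = 6.5.)
Burden on consumers: $4.5; on sellers: $2. (They sum to $6.5.)

Consumers bear $4.5 per panel; sellers bear $2 per panel.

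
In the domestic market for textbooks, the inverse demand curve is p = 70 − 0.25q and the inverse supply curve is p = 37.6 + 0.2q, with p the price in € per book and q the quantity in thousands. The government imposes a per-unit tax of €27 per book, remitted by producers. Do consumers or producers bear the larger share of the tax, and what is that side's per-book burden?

Consumers bear the larger share: €15 per book.

Rewrite in direct form: qd = 280 − 4p and qs = 5p − 188.
Without the tax, 280 − 4p = 5p − 188 gives 9p = 468, so p* = €52 and q* = 72.
With the tax collected from producers, supply shifts: qs = 5(p − 27) − 188.
New equilibrium: consumers pay €67, producers receive €40, q = 12. (Wedge: pb − ps = 27.)
Per-book burden: consumers €15, producers €12.
Consumers take the larger share because demand is less price-elastic here (demand slope 4 vs supply slope 5).
The less price-elastic side of the market bears the larger share of a per-unit tax.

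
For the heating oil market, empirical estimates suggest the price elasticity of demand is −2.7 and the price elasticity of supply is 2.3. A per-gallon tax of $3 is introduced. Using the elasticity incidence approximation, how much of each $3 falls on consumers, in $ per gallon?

Incidence ratio: consumers' share ≈ εs / (εs + |εd|) = 2.3 / (2.3 + 2.7) = 0.46.
So consumers bear ≈ 0.46 × $3 = $1.38; producers bear $1.62.

Consumers bear ≈ $1.38 per gallon.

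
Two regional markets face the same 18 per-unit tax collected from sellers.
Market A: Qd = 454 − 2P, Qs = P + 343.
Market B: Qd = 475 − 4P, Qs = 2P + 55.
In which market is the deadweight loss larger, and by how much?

Market A: pre-tax P* = 37, Q* = 380; post-tax Q = 368; deadweight loss = 108.
Market B: pre-tax P* = 70, Q* = 195; post-tax Q = 171; deadweight loss = 216.
Difference: 108 vs 216 → market B is larger by 108.

Market B, by 108.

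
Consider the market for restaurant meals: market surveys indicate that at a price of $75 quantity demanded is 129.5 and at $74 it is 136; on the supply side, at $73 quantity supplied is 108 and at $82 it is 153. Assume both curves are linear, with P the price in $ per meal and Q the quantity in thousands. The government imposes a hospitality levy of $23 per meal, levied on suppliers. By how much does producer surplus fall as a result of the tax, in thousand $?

Producer surplus falls by $1176.5 thousand.

Demand slope: (136 − 129.5)/(74 − 75) = -6.5, so Qd = 617 − 6.5P.
Supply slope: (153 − 108)/(82 − 73) = 5, so Qs = 5P − 257.
Without the tax, 617 − 6.5P = 5P − 257 gives 11.5P = 874, so P* = $76 and Q* = 123.
With the tax collected from suppliers, supply shifts: Qs = 5(P − 23) − 257.
Solving gives Q = 58 with buyers paying $86 and suppliers receiving $63 (the $23 wedge).
ΔPS is the trapezoid between Q = 58 and Q = 123 of height $13: ½ · (123 + 58) · 13 = $1176.5.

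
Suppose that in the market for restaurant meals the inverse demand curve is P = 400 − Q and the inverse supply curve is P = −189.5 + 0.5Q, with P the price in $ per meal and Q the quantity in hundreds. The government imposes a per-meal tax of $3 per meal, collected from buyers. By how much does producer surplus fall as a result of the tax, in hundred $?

Rewrite in direct form: Qd = 400 − P and Qs = 2P + 379.
Without the tax, 400 − P = 2P + 379 gives 3P = 21, so P* = $7 and Q* = 393.
With the tax collected from buyers, demand (in seller-price terms) shifts: Qd = 400 − (P + 3).
Solving gives Q = 391 with buyers paying $9 and suppliers receiving $6 (the $3 wedge).
ΔPS is the trapezoid between Q = 391 and Q = 393 of height $1: ½ · (393 + 391) · 1 = $392.

Producer surplus falls by $392 hundred.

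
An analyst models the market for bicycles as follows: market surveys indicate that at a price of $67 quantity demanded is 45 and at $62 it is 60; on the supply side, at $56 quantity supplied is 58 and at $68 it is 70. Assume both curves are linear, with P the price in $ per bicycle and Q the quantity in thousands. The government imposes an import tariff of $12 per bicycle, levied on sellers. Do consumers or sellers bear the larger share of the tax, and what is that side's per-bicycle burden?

Sellers bear the larger share: $9 per bicycle.

Demand slope: (60 − 45)/(62 − 67) = -3, so Qd = 246 − 3P.
Supply slope: (70 − 58)/(68 − 56) = 1, so Qs = P + 2.
Without the tax, 246 − 3P = P + 2 gives 4P = 244, so P* = $61 and Q* = 63.
With the tax collected from sellers, supply shifts: Qs = (P − 12) + 2.
Solving gives Q = 54 with consumers paying $64 and sellers receiving $52 (the $12 wedge).
Per-bicycle burden: consumers $3, sellers $9.
Sellers take the larger share because supply is less price-elastic here (demand slope 3 vs supply slope 1).
The less price-elastic side of the market bears the larger share of a per-unit tax.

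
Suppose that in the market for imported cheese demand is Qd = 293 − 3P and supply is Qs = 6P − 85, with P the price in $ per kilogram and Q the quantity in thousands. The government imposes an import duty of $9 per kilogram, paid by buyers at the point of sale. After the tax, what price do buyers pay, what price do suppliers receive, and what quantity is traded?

Buyers pay $48; suppliers receive $39; quantity = 149.

Without the tax, 293 − 3P = 6P − 85 gives 9P = 378, so P* = $42 and Q* = 167.
With the tax collected from buyers, demand (in seller-price terms) shifts: Qd = 293 − 3(P + 9).
Solving gives Q = 149 with buyers paying $48 and suppliers receiving $39 (the $9 wedge).
The less price-elastic side of the market bears the larger share of a per-unit tax.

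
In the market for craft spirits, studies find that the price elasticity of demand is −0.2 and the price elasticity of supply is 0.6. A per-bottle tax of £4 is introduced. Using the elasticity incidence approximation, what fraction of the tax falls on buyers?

Incidence ratio: buyers' share ≈ εs / (εs + |εd|) = 0.6 / (0.6 + 0.2) = 0.75.
Supply is the more elastic side, so buyers bear the larger share.

Buyers' share ≈ 0.75.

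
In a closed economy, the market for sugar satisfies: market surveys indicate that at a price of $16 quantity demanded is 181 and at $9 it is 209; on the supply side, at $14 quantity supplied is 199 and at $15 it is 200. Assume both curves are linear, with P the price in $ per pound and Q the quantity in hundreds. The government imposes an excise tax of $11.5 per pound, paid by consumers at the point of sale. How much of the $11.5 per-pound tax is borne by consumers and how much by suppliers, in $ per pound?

Consumers bear $2.3 per pound; suppliers bear $9.2 per pound.

Demand slope: (209 − 181)/(9 − 16) = -4, so Qd = 245 − 4P.
Supply slope: (200 − 199)/(15 − 14) = 1, so Qs = P + 185.
Without the tax, 245 − 4P = P + 185 gives 5P = 60, so P* = $12 and Q* = 197.
With the tax collected from consumers, demand (in seller-price terms) shifts: Qd = 245 − 4(P + 11.5).
New equilibrium: consumers pay $14.3, suppliers receive $2.8, Q = 187.8. (Wedge: Pb − Ps = 11.5.)
Burden on consumers: $2.3; on suppliers: $9.2. (They sum to $11.5.)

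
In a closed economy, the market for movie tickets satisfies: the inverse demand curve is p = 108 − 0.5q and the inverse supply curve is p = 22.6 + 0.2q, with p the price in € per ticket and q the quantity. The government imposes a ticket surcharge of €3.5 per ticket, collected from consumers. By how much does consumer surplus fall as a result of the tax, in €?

Inverting to q(p) form: qd = 216 − 2p; qs = 5p − 113.
Without the tax, 216 − 2p = 5p − 113 gives 7p = 329, so p* = €47 and q* = 122.
With the tax collected from consumers, demand (in seller-price terms) shifts: qd = 216 − 2(p + 3.5).
New equilibrium: consumers pay €49.5, sellers receive €46, q = 117. (Wedge: pb − ps = 3.5.)
ΔCS is the trapezoid between Q = 117 and Q = 122 of height €2.5: ½ · (122 + 117) · 2.5 = €298.75.

Consumer surplus falls by €298.75.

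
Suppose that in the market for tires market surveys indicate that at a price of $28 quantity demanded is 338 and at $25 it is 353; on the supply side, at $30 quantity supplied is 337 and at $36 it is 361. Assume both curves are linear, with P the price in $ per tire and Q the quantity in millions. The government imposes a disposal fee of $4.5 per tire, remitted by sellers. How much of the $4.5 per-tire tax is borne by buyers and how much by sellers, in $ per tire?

Buyers bear $2 per tire; sellers bear $2.5 per tire.

Demand slope: (353 − 338)/(25 − 28) = -5, so Qd = 478 − 5P.
Supply slope: (361 − 337)/(36 − 30) = 4, so Qs = 4P + 217.
Without the tax, 478 − 5P = 4P + 217 gives 9P = 261, so P* = $29 and Q* = 333.
With the tax collected from sellers, supply shifts: Qs = 4(P − 4.5) + 217.
Solving gives Q = 323 with buyers paying $31 and sellers receiving $26.5 (the $4.5 wedge).
Burden on buyers: $2; on sellers: $2.5. (They sum to $4.5.)
The less price-elastic side of the market bears the larger share of a per-unit tax.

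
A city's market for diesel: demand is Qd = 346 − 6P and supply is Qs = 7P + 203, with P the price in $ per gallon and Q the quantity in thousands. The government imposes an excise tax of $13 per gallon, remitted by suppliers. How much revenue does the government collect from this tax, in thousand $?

Tax revenue = $3094 thousand.

Before the tax: set 346 − 6P = 7P + 203 → P* = $11, Q* = 280.
With the tax collected from suppliers, supply shifts: Qs = 7(P − 13) + 203.
New equilibrium: consumers pay $18, suppliers receive $5, Q = 238. (Wedge: Pb − Ps = 13.)
Revenue = t · Q = 13 · 238 = $3094.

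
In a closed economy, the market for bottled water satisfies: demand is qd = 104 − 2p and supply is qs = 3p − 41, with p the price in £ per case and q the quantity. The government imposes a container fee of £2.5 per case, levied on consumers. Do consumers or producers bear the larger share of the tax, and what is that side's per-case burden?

Before the tax: set 104 − 2p = 3p − 41 → p* = £29, q* = 46.
With the tax collected from consumers, demand (in seller-price terms) shifts: qd = 104 − 2(p + 2.5).
New equilibrium: consumers pay £30.5, producers receive £28, q = 43. (Wedge: pb − ps = 2.5.)
Per-case burden: consumers £1.5, producers £1.
Consumers take the larger share because demand is less price-elastic here (demand slope 2 vs supply slope 3).

Consumers bear the larger share: £1.5 per case.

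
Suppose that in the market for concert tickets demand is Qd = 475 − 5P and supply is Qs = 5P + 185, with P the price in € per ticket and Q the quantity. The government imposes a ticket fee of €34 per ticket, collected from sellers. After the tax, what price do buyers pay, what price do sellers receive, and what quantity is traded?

Buyers pay €46; sellers receive €12; quantity = 245.

Without the tax, 475 − 5P = 5P + 185 gives 10P = 290, so P* = €29 and Q* = 330.
With the tax collected from sellers, supply shifts: Qs = 5(P − 34) + 185.
Solving gives Q = 245 with buyers paying €46 and sellers receiving €12 (the €34 wedge).
The less price-elastic side of the market bears the larger share of a per-unit tax.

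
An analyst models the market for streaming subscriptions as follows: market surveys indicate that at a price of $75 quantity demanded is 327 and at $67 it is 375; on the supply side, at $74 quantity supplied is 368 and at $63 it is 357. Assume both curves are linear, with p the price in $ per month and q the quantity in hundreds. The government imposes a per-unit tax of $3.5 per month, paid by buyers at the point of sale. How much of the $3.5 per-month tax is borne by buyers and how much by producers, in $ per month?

Buyers bear $0.5 per month; producers bear $3 per month.

Demand slope: (375 − 327)/(67 − 75) = -6, so qd = 777 − 6p.
Supply slope: (357 − 368)/(63 − 74) = 1, so qs = p + 294.
Before the tax: set 777 − 6p = p + 294 → p* = $69, q* = 363.
With the tax collected from buyers, demand (in seller-price terms) shifts: qd = 777 − 6(p + 3.5).
New equilibrium: buyers pay $69.5, producers receive $66, q = 360. (Wedge: pb − ps = 3.5.)
Burden on buyers: $0.5; on producers: $3. (They sum to $3.5.)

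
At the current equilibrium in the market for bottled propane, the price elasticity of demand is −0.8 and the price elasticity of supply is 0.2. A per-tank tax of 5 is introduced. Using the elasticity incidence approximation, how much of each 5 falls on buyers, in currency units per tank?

Incidence ratio: buyers' share ≈ εs / (εs + |εd|) = 0.2 / (0.2 + 0.8) = 0.2.
So buyers bear ≈ 0.2 × 5 = 1; producers bear 4.

Buyers bear ≈ 1 per tank.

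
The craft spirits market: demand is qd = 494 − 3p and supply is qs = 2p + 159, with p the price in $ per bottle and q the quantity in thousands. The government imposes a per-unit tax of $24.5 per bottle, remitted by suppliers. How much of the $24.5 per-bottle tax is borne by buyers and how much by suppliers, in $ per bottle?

Without the tax, 494 − 3p = 2p + 159 gives 5p = 335, so p* = $67 and q* = 293.
With the tax collected from suppliers, supply shifts: qs = 2(p − 24.5) + 159.
Solving gives q = 263.6 with buyers paying $76.8 and suppliers receiving $52.3 (the $24.5 wedge).
Burden on buyers: $9.8; on suppliers: $14.7. (They sum to $24.5.)
The less price-elastic side of the market bears the larger share of a per-unit tax.

Buyers bear $9.8 per bottle; suppliers bear $14.7 per bottle.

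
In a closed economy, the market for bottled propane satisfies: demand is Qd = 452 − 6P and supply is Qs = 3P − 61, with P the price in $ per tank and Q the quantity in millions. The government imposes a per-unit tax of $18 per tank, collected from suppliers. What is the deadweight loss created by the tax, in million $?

Before the tax: set 452 − 6P = 3P − 61 → P* = $57, Q* = 110.
With the tax collected from suppliers, supply shifts: Qs = 3(P − 18) − 61.
New equilibrium: consumers pay $63, suppliers receive $45, Q = 74. (Wedge: Pb − Ps = 18.)
Quantity falls by |ΔQ| = |110 − 74| = 36.
DWL = ½ · t · |ΔQ| = ½ · 18 · 36 = $324.

Deadweight loss = $324 million.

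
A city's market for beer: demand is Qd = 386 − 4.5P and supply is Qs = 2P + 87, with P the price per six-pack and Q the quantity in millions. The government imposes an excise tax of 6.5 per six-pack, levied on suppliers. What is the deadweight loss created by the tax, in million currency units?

Before the tax: set 386 − 4.5P = 2P + 87 → P* = 46, Q* = 179.
With the tax collected from suppliers, supply shifts: Qs = 2(P − 6.5) + 87.
New equilibrium: consumers pay 48, suppliers receive 41.5, Q = 170. (Wedge: Pb − Ps = 6.5.)
Quantity falls by |ΔQ| = |179 − 170| = 9.
DWL = ½ · t · |ΔQ| = ½ · 6.5 · 9 = 29.25.

Deadweight loss = 29.25 million.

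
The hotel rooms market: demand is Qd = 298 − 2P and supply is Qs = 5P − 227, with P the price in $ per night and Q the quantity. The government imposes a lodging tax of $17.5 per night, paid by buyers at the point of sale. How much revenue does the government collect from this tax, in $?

Before the tax: set 298 − 2P = 5P − 227 → P* = $75, Q* = 148.
With the tax collected from buyers, demand (in seller-price terms) shifts: Qd = 298 − 2(P + 17.5).
Solving gives Q = 123 with buyers paying $87.5 and suppliers receiving $70 (the $17.5 wedge).
Revenue = t · Q = 17.5 · 123 = $2152.5.

Tax revenue = $2152.5.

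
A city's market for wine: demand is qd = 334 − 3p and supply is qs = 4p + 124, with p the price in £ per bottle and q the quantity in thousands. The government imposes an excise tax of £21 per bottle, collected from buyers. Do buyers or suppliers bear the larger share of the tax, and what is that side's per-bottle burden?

Buyers bear the larger share: £12 per bottle.

Before the tax: set 334 − 3p = 4p + 124 → p* = £30, q* = 244.
With the tax collected from buyers, demand (in seller-price terms) shifts: qd = 334 − 3(p + 21).
New equilibrium: buyers pay £42, suppliers receive £21, q = 208. (Wedge: pb − ps = 21.)
Per-bottle burden: buyers £12, suppliers £9.
Buyers take the larger share because demand is less price-elastic here (demand slope 3 vs supply slope 4).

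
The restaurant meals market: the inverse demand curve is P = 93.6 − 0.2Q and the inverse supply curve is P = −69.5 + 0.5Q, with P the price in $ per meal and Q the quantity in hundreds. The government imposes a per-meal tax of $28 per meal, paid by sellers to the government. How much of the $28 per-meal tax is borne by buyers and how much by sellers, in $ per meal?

Inverting to Q(P) form: Qd = 468 − 5P; Qs = 2P + 139.
Before the tax: set 468 − 5P = 2P + 139 → P* = $47, Q* = 233.
With the tax collected from sellers, supply shifts: Qs = 2(P − 28) + 139.
New equilibrium: buyers pay $55, sellers receive $27, Q = 193. (Wedge: Pb − Ps = 28.)
Burden on buyers: $8; on sellers: $20. (They sum to $28.)

Buyers bear $8 per meal; sellers bear $20 per meal.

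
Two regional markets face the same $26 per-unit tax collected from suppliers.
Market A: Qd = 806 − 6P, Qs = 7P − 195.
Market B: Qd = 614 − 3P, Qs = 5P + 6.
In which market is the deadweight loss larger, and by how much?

Market A: pre-tax P* = $77, Q* = 344; post-tax Q = 260; deadweight loss = $1092.
Market B: pre-tax P* = $76, Q* = 386; post-tax Q = 337.25; deadweight loss = $633.75.
Difference: $1092 vs $633.75 → market A is larger by $458.25.

Market A, by $458.25.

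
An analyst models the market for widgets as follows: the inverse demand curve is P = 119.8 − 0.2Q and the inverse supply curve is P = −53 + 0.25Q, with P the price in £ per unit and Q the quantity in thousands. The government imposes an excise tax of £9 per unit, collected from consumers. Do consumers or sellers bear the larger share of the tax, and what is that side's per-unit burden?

Sellers bear the larger share: £5 per unit.

Rewrite in direct form: Qd = 599 − 5P and Qs = 4P + 212.
Without the tax, 599 − 5P = 4P + 212 gives 9P = 387, so P* = £43 and Q* = 384.
With the tax collected from consumers, demand (in seller-price terms) shifts: Qd = 599 − 5(P + 9).
New equilibrium: consumers pay £47, sellers receive £38, Q = 364. (Wedge: Pb − Ps = 9.)
Per-unit burden: consumers £4, sellers £5.
Sellers take the larger share because supply is less price-elastic here (demand slope 5 vs supply slope 4).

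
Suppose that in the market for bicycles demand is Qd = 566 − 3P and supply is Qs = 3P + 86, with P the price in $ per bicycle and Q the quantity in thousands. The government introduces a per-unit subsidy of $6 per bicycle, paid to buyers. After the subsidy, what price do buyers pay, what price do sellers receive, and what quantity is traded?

Buyers pay $77; sellers receive $83; quantity = 335.

Before the subsidy: set 566 − 3P = 3P + 86 → P* = $80, Q* = 326.
With a per-unit subsidy paid to buyers, each effectively pays P − 6, so demand becomes Qd = 566 − 3(P − 6).
Solving gives Q = 335 with buyers paying $77 and sellers receiving $83 (the $6 wedge).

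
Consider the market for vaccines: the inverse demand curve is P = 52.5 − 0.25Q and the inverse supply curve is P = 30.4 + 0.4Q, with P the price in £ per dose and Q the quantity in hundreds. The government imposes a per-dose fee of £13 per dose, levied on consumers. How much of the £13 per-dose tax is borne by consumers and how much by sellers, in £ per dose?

Inverting to Q(P) form: Qd = 210 − 4P; Qs = 2.5P − 76.
Without the tax, 210 − 4P = 2.5P − 76 gives 6.5P = 286, so P* = £44 and Q* = 34.
With the tax collected from consumers, demand (in seller-price terms) shifts: Qd = 210 − 4(P + 13).
New equilibrium: consumers pay £49, sellers receive £36, Q = 14. (Wedge: Pb − Ps = 13.)
Burden on consumers: £5; on sellers: £8. (They sum to £13.)

Consumers bear £5 per dose; sellers bear £8 per dose.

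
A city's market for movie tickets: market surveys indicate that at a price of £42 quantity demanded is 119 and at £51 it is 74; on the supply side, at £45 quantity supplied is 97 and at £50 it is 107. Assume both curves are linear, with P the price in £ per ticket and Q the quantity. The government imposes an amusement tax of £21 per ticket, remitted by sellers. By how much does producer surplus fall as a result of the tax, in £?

Demand slope: (74 − 119)/(51 − 42) = -5, so Qd = 329 − 5P.
Supply slope: (107 − 97)/(50 − 45) = 2, so Qs = 2P + 7.
Without the tax, 329 − 5P = 2P + 7 gives 7P = 322, so P* = £46 and Q* = 99.
With the tax collected from sellers, supply shifts: Qs = 2(P − 21) + 7.
New equilibrium: consumers pay £52, sellers receive £31, Q = 69. (Wedge: Pb − Ps = 21.)
ΔPS is the trapezoid between Q = 69 and Q = 99 of height £15: ½ · (99 + 69) · 15 = £1260.

Producer surplus falls by £1260.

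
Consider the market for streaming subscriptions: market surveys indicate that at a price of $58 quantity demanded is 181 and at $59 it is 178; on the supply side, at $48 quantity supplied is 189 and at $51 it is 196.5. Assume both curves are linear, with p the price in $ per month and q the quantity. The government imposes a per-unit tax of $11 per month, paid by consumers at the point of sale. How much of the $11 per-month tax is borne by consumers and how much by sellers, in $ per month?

Demand slope: (178 − 181)/(59 − 58) = -3, so qd = 355 − 3p.
Supply slope: (196.5 − 189)/(51 − 48) = 2.5, so qs = 2.5p + 69.
Without the tax, 355 − 3p = 2.5p + 69 gives 5.5p = 286, so p* = $52 and q* = 199.
With the tax collected from consumers, demand (in seller-price terms) shifts: qd = 355 − 3(p + 11).
New equilibrium: consumers pay $57, sellers receive $46, q = 184. (Wedge: pb − ps = 11.)
Burden on consumers: $5; on sellers: $6. (They sum to $11.)

Consumers bear $5 per month; sellers bear $6 per month.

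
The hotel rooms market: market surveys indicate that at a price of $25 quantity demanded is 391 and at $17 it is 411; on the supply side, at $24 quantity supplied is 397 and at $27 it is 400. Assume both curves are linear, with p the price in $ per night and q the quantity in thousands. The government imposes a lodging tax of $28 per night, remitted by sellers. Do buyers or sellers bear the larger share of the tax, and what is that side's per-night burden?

Demand slope: (411 − 391)/(17 − 25) = -2.5, so qd = 453.5 − 2.5p.
Supply slope: (400 − 397)/(27 − 24) = 1, so qs = p + 373.
Before the tax: set 453.5 − 2.5p = p + 373 → p* = $23, q* = 396.
With the tax collected from sellers, supply shifts: qs = (p − 28) + 373.
New equilibrium: buyers pay $31, sellers receive $3, q = 376. (Wedge: pb − ps = 28.)
Per-night burden: buyers $8, sellers $20.
Sellers take the larger share because supply is less price-elastic here (demand slope 2.5 vs supply slope 1).
The less price-elastic side of the market bears the larger share of a per-unit tax.

Sellers bear the larger share: $20 per night.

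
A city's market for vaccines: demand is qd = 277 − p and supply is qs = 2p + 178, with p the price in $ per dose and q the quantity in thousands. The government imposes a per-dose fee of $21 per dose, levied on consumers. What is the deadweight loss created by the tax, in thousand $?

Before the tax: set 277 − p = 2p + 178 → p* = $33, q* = 244.
With the tax collected from consumers, demand (in seller-price terms) shifts: qd = 277 − (p + 21).
Solving gives q = 230 with consumers paying $47 and producers receiving $26 (the $21 wedge).
Quantity falls by |ΔQ| = |244 − 230| = 14.
DWL = ½ · t · |ΔQ| = ½ · 21 · 14 = $147.

Deadweight loss = $147 thousand.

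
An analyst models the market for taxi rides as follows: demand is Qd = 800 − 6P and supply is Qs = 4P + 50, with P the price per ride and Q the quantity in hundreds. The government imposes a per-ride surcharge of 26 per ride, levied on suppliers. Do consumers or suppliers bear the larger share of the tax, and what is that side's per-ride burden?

Suppliers bear the larger share: 15.6 per ride.

Without the tax, 800 − 6P = 4P + 50 gives 10P = 750, so P* = 75 and Q* = 350.
With the tax collected from suppliers, supply shifts: Qs = 4(P − 26) + 50.
New equilibrium: consumers pay 85.4, suppliers receive 59.4, Q = 287.6. (Wedge: Pb − Ps = 26.)
Per-ride burden: consumers 10.4, suppliers 15.6.
Suppliers take the larger share because supply is less price-elastic here (demand slope 6 vs supply slope 4).
The less price-elastic side of the market bears the larger share of a per-unit tax.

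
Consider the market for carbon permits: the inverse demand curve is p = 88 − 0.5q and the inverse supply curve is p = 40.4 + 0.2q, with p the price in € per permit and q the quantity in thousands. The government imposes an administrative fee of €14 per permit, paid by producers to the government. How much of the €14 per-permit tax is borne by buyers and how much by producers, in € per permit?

Buyers bear €10 per permit; producers bear €4 per permit.

Rewrite in direct form: qd = 176 − 2p and qs = 5p − 202.
Before the tax: set 176 − 2p = 5p − 202 → p* = €54, q* = 68.
With the tax collected from producers, supply shifts: qs = 5(p − 14) − 202.
New equilibrium: buyers pay €64, producers receive €50, q = 48. (Wedge: pb − ps = 14.)
Burden on buyers: €10; on producers: €4. (They sum to €14.)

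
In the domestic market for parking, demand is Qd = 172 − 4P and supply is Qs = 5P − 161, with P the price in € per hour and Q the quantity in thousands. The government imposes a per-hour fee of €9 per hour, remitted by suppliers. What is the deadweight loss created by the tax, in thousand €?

Without the tax, 172 − 4P = 5P − 161 gives 9P = 333, so P* = €37 and Q* = 24.
With the tax collected from suppliers, supply shifts: Qs = 5(P − 9) − 161.
New equilibrium: consumers pay €42, suppliers receive €33, Q = 4. (Wedge: Pb − Ps = 9.)
Quantity falls by |ΔQ| = |24 − 4| = 20.
DWL = ½ · t · |ΔQ| = ½ · 9 · 20 = €90.

Deadweight loss = €90 thousand.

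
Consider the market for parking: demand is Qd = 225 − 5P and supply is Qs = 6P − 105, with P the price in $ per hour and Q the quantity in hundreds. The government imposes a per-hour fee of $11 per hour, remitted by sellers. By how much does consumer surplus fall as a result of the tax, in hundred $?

Without the tax, 225 − 5P = 6P − 105 gives 11P = 330, so P* = $30 and Q* = 75.
With the tax collected from sellers, supply shifts: Qs = 6(P − 11) − 105.
New equilibrium: buyers pay $36, sellers receive $25, Q = 45. (Wedge: Pb − Ps = 11.)
ΔCS is the trapezoid between Q = 45 and Q = 75 of height $6: ½ · (75 + 45) · 6 = $360.

Consumer surplus falls by $360 hundred.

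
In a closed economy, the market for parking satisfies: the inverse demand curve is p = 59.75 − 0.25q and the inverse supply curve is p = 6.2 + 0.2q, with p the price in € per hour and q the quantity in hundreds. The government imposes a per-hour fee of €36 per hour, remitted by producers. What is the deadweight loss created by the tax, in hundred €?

Deadweight loss = €1440 hundred.

Inverting to q(p) form: qd = 239 − 4p; qs = 5p − 31.
Before the tax: set 239 − 4p = 5p − 31 → p* = €30, q* = 119.
With the tax collected from producers, supply shifts: qs = 5(p − 36) − 31.
Solving gives q = 39 with consumers paying €50 and producers receiving €14 (the €36 wedge).
Quantity falls by |ΔQ| = |119 − 39| = 80.
DWL = ½ · t · |ΔQ| = ½ · 36 · 80 = €1440.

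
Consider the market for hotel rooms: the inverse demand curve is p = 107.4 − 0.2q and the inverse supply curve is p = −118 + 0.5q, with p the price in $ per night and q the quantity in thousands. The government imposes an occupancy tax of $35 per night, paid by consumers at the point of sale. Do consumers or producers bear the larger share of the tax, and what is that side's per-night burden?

Producers bear the larger share: $25 per night.

Inverting to q(p) form: qd = 537 − 5p; qs = 2p + 236.
Before the tax: set 537 − 5p = 2p + 236 → p* = $43, q* = 322.
With the tax collected from consumers, demand (in seller-price terms) shifts: qd = 537 − 5(p + 35).
New equilibrium: consumers pay $53, producers receive $18, q = 272. (Wedge: pb − ps = 35.)
Per-night burden: consumers $10, producers $25.
Producers take the larger share because supply is less price-elastic here (demand slope 5 vs supply slope 2).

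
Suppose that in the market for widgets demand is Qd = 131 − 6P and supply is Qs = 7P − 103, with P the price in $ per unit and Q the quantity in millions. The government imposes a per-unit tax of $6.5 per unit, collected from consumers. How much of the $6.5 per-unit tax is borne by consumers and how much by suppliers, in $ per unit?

Before the tax: set 131 − 6P = 7P − 103 → P* = $18, Q* = 23.
With the tax collected from consumers, demand (in seller-price terms) shifts: Qd = 131 − 6(P + 6.5).
New equilibrium: consumers pay $21.5, suppliers receive $15, Q = 2. (Wedge: Pb − Ps = 6.5.)
Burden on consumers: $3.5; on suppliers: $3. (They sum to $6.5.)

Consumers bear $3.5 per unit; suppliers bear $3 per unit.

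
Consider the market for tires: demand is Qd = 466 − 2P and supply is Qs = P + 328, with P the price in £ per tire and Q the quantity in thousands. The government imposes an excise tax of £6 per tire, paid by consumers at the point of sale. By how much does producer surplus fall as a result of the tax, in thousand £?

Without the tax, 466 − 2P = P + 328 gives 3P = 138, so P* = £46 and Q* = 374.
With the tax collected from consumers, demand (in seller-price terms) shifts: Qd = 466 − 2(P + 6).
New equilibrium: consumers pay £48, sellers receive £42, Q = 370. (Wedge: Pb − Ps = 6.)
ΔPS is the trapezoid between Q = 370 and Q = 374 of height £4: ½ · (374 + 370) · 4 = £1488.

Producer surplus falls by £1488 thousand.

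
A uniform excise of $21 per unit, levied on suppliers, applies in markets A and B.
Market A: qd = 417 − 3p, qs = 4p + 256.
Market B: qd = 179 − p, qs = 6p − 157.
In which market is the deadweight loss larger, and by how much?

Market A: pre-tax p* = $23, q* = 348; post-tax q = 312; deadweight loss = $378.
Market B: pre-tax p* = $48, q* = 131; post-tax q = 113; deadweight loss = $189.
Difference: $378 vs $189 → market A is larger by $189.

Market A, by $189.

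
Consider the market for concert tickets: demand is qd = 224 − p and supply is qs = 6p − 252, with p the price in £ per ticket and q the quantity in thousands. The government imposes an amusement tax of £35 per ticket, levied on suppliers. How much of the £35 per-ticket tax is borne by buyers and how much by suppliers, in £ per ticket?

Buyers bear £30 per ticket; suppliers bear £5 per ticket.

Without the tax, 224 − p = 6p − 252 gives 7p = 476, so p* = £68 and q* = 156.
With the tax collected from suppliers, supply shifts: qs = 6(p − 35) − 252.
Solving gives q = 126 with buyers paying £98 and suppliers receiving £63 (the £35 wedge).
Burden on buyers: £30; on suppliers: £5. (They sum to £35.)
The less price-elastic side of the market bears the larger share of a per-unit tax.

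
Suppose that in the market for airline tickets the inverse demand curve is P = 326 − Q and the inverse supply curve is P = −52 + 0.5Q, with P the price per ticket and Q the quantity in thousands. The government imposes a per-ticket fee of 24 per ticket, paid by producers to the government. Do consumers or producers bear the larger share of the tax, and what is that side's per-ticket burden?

Inverting to Q(P) form: Qd = 326 − P; Qs = 2P + 104.
Before the tax: set 326 − P = 2P + 104 → P* = 74, Q* = 252.
With the tax collected from producers, supply shifts: Qs = 2(P − 24) + 104.
New equilibrium: consumers pay 90, producers receive 66, Q = 236. (Wedge: Pb − Ps = 24.)
Per-ticket burden: consumers 16, producers 8.
Consumers take the larger share because demand is less price-elastic here (demand slope 1 vs supply slope 2).

Consumers bear the larger share: 16 per ticket.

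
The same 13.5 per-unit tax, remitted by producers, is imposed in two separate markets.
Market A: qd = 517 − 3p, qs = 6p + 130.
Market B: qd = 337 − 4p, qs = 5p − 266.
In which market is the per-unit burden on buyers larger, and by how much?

Market A: pre-tax p* = 43, q* = 388; post-tax q = 361; per-unit burden on buyers = 9.
Market B: pre-tax p* = 67, q* = 69; post-tax q = 39; per-unit burden on buyers = 7.5.
Difference: 9 vs 7.5 → market A is larger by 1.5.

Market A, by 1.5.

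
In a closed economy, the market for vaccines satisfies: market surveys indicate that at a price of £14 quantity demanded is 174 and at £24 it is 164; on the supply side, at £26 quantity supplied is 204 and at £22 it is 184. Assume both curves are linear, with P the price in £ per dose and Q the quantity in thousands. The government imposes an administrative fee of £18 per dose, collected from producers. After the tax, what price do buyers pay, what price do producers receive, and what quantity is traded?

Demand slope: (164 − 174)/(24 − 14) = -1, so Qd = 188 − P.
Supply slope: (184 − 204)/(22 − 26) = 5, so Qs = 5P + 74.
Before the tax: set 188 − P = 5P + 74 → P* = £19, Q* = 169.
With the tax collected from producers, supply shifts: Qs = 5(P − 18) + 74.
New equilibrium: buyers pay £34, producers receive £16, Q = 154. (Wedge: Pb − Ps = 18.)

Buyers pay £34; producers receive £16; quantity = 154.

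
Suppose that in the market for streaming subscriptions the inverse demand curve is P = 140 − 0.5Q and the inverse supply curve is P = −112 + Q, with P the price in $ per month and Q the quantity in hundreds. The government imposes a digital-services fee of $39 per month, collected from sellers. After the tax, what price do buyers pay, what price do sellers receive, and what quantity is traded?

Buyers pay $69; sellers receive $30; quantity = 142.

Inverting to Q(P) form: Qd = 280 − 2P; Qs = P + 112.
Before the tax: set 280 − 2P = P + 112 → P* = $56, Q* = 168.
With the tax collected from sellers, supply shifts: Qs = (P − 39) + 112.
New equilibrium: buyers pay $69, sellers receive $30, Q = 142. (Wedge: Pb − Ps = 39.)
The less price-elastic side of the market bears the larger share of a per-unit tax.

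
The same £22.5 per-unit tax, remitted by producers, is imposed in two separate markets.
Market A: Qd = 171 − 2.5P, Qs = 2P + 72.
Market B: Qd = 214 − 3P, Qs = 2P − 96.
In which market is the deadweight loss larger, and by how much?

Market A: pre-tax P* = £22, Q* = 116; post-tax Q = 91; deadweight loss = £281.25.
Market B: pre-tax P* = £62, Q* = 28; post-tax Q = 1; deadweight loss = £303.75.
Difference: £281.25 vs £303.75 → market B is larger by £22.5.

Market B, by £22.5.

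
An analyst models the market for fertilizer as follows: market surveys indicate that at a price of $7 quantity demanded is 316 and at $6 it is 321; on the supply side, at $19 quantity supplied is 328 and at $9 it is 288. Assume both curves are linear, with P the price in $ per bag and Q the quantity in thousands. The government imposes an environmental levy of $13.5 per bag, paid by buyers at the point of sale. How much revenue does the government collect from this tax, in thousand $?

Tax revenue = $3591 thousand.

Demand slope: (321 − 316)/(6 − 7) = -5, so Qd = 351 − 5P.
Supply slope: (288 − 328)/(9 − 19) = 4, so Qs = 4P + 252.
Before the tax: set 351 − 5P = 4P + 252 → P* = $11, Q* = 296.
With the tax collected from buyers, demand (in seller-price terms) shifts: Qd = 351 − 5(P + 13.5).
New equilibrium: buyers pay $17, suppliers receive $3.5, Q = 266. (Wedge: Pb − Ps = 13.5.)
Revenue = t · Q = 13.5 · 266 = $3591.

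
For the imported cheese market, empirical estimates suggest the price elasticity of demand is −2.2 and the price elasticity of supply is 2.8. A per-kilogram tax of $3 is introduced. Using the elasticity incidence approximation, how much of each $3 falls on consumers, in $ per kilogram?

Incidence ratio: consumers' share ≈ εs / (εs + |εd|) = 2.8 / (2.8 + 2.2) = 0.56.
So consumers bear ≈ 0.56 × $3 = $1.68; producers bear $1.32.

Consumers bear ≈ $1.68 per kilogram.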